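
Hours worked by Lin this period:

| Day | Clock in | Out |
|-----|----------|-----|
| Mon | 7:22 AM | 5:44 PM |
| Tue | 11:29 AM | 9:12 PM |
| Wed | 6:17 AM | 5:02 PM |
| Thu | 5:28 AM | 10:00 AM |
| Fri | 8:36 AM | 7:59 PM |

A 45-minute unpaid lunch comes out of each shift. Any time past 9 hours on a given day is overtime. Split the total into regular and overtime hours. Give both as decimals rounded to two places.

Mon: 7:22 AM–5:44 PM = 10 h 22 min; less 45 min break → 9 h 37 min
Tue: 11:29 AM–9:12 PM = 9 h 43 min; less 45 min break → 8 h 58 min
Wed: 6:17 AM–5:02 PM = 10 h 45 min; less 45 min break → 10 h 0 min
Thu: 5:28 AM–10:00 AM = 4 h 32 min; less 45 min break → 3 h 47 min
Fri: 8:36 AM–7:59 PM = 11 h 23 min; less 45 min break → 10 h 38 min
Mon reg 9 h 0 min / OT 0 h 37 min; Tue reg 8 h 58 min / OT 0 h 0 min; Wed reg 9 h 0 min / OT 1 h 0 min; Thu reg 3 h 47 min / OT 0 h 0 min; Fri reg 9 h 0 min / OT 1 h 38 min.
Totals: regular 39 h 45 min, overtime 3 h 15 min.

Regular 39.75 hours, overtime 3.25 hours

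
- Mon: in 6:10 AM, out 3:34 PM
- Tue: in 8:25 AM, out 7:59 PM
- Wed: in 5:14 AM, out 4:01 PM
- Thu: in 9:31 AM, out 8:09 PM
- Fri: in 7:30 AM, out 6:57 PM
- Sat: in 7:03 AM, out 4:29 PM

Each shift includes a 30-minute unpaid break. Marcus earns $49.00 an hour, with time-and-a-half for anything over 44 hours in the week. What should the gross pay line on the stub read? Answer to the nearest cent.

$3351.60

Mon: 6:10 AM–3:34 PM = 9 h 24 min; less 30 min break → 8 h 54 min
Tue: 8:25 AM–7:59 PM = 11 h 34 min; less 30 min break → 11 h 4 min
Wed: 5:14 AM–4:01 PM = 10 h 47 min; less 30 min break → 10 h 17 min
Thu: 9:31 AM–8:09 PM = 10 h 38 min; less 30 min break → 10 h 8 min
Fri: 7:30 AM–6:57 PM = 11 h 27 min; less 30 min break → 10 h 57 min
Sat: 7:03 AM–4:29 PM = 9 h 26 min; less 30 min break → 8 h 56 min
Total worked: 60 h 16 min = 3616 min.
Regular 44 h 0 min = 2640 min at $49.00/h; overtime 16 h 16 min = 976 min at $73.50/h.
Pay = (2640 × $49.00 + 976 × $73.50) ÷ 60 = $3351.60.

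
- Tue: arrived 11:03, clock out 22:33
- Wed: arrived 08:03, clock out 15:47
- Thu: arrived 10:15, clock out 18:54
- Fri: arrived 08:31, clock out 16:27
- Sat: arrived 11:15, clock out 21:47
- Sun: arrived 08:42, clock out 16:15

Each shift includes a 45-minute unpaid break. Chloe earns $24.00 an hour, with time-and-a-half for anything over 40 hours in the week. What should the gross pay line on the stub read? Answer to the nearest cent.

$1298.40

Tue: 11:03–22:33 = 11 h 30 min; less 45 min break → 10 h 45 min
Wed: 08:03–15:47 = 7 h 44 min; less 45 min break → 6 h 59 min
Thu: 10:15–18:54 = 8 h 39 min; less 45 min break → 7 h 54 min
Fri: 08:31–16:27 = 7 h 56 min; less 45 min break → 7 h 11 min
Sat: 11:15–21:47 = 10 h 32 min; less 45 min break → 9 h 47 min
Sun: 08:42–16:15 = 7 h 33 min; less 45 min break → 6 h 48 min
Total worked: 49 h 24 min = 2964 min.
Regular 40 h 0 min = 2400 min at $24.00/h; overtime 9 h 24 min = 564 min at $36.00/h.
Pay = (2400 × $24.00 + 564 × $36.00) ÷ 60 = $1298.40.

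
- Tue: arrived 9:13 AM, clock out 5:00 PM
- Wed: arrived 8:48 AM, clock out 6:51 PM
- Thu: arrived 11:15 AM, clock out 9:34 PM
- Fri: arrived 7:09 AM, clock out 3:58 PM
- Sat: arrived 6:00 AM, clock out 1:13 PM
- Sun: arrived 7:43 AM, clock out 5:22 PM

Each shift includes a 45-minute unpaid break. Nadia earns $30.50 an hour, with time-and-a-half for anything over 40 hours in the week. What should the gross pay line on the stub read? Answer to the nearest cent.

$1647.00

Tue: 9:13 AM–5:00 PM = 7 h 47 min; less 45 min break → 7 h 2 min
Wed: 8:48 AM–6:51 PM = 10 h 3 min; less 45 min break → 9 h 18 min
Thu: 11:15 AM–9:34 PM = 10 h 19 min; less 45 min break → 9 h 34 min
Fri: 7:09 AM–3:58 PM = 8 h 49 min; less 45 min break → 8 h 4 min
Sat: 6:00 AM–1:13 PM = 7 h 13 min; less 45 min break → 6 h 28 min
Sun: 7:43 AM–5:22 PM = 9 h 39 min; less 45 min break → 8 h 54 min
Total worked: 49 h 20 min = 2960 min.
Regular 40 h 0 min = 2400 min at $30.50/h; overtime 9 h 20 min = 560 min at $45.75/h.
Pay = (2400 × $30.50 + 560 × $45.75) ÷ 60 = $1647.00.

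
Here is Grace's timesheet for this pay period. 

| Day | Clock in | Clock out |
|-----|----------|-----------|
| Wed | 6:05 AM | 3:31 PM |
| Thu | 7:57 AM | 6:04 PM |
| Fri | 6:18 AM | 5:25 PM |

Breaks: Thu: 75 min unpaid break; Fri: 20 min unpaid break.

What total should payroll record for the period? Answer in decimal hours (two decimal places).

29.08 hours

Wed: 6:05 AM–3:31 PM = 9 h 26 min
Thu: 7:57 AM–6:04 PM = 10 h 7 min; less 75 min break → 8 h 52 min
Fri: 6:18 AM–5:25 PM = 11 h 7 min; less 20 min break → 10 h 47 min
Total: 9 h 26 min + 8 h 52 min + 10 h 47 min = 29 h 5 min.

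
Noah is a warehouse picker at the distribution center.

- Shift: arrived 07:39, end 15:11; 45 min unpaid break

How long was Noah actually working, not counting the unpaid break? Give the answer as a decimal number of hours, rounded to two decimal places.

6.78 hours

Shift: 07:39–15:11 = 7 h 32 min; less 45 min break → 6 h 47 min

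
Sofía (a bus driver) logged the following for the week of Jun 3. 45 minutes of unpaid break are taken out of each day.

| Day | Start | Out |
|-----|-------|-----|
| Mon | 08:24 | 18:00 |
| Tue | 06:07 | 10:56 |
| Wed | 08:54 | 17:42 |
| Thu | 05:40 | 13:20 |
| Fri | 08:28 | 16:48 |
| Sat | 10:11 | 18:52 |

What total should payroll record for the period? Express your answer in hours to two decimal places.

43.40 hours

Mon: 08:24–18:00 = 9 h 36 min; less 45 min break → 8 h 51 min
Tue: 06:07–10:56 = 4 h 49 min; less 45 min break → 4 h 4 min
Wed: 08:54–17:42 = 8 h 48 min; less 45 min break → 8 h 3 min
Thu: 05:40–13:20 = 7 h 40 min; less 45 min break → 6 h 55 min
Fri: 08:28–16:48 = 8 h 20 min; less 45 min break → 7 h 35 min
Sat: 10:11–18:52 = 8 h 41 min; less 45 min break → 7 h 56 min
Total: 8 h 51 min + 4 h 4 min + 8 h 3 min + 6 h 55 min + 7 h 35 min + 7 h 56 min = 43 h 24 min.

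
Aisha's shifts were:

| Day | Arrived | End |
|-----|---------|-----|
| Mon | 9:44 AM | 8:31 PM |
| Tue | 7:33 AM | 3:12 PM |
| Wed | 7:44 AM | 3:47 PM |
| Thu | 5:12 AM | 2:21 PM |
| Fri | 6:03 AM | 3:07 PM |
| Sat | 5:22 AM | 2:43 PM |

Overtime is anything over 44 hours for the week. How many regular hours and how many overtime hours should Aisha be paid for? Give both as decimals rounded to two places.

Regular 44.00 hours, overtime 10.05 hours

Mon: 9:44 AM–8:31 PM = 10 h 47 min
Tue: 7:33 AM–3:12 PM = 7 h 39 min
Wed: 7:44 AM–3:47 PM = 8 h 3 min
Thu: 5:12 AM–2:21 PM = 9 h 9 min
Fri: 6:03 AM–3:07 PM = 9 h 4 min
Sat: 5:22 AM–2:43 PM = 9 h 21 min
Total worked: 54 h 3 min = 54.05 h.
Threshold 44 h → overtime 10 h 3 min, regular 44 h 0 min.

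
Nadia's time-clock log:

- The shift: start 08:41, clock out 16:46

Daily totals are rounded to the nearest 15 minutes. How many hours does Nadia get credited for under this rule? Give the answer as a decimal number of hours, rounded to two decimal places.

8.00 hours

The shift: 08:41–16:46 = 8 h 5 min → rounds to 8 h 0 min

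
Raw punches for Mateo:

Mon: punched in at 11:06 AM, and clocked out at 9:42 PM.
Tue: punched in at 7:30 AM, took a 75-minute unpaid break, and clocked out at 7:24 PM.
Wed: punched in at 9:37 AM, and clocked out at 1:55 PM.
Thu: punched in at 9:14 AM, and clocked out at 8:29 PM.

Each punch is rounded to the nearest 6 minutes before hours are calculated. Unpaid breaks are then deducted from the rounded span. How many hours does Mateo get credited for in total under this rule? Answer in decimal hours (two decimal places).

Mon: in 11:06 AM→11:06 AM, out 9:42 PM→9:42 PM; 10 h 36 min
Tue: in 7:30 AM→7:30 AM, out 7:24 PM→7:24 PM; 11 h 54 min − 75 min = 10 h 39 min
Wed: in 9:37 AM→9:36 AM, out 1:55 PM→1:54 PM; 4 h 18 min
Thu: in 9:14 AM→9:12 AM, out 8:29 PM→8:30 PM; 11 h 18 min
Total credited: 36 h 51 min.

36.85 hours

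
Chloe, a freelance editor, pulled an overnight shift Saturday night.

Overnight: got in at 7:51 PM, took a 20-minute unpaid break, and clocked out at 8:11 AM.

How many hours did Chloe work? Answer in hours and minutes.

12 h 0 min

Overnight: 7:51 PM → midnight = 4 h 9 min; midnight → 8:11 AM = 8 h 11 min; span 12 h 20 min; less 20 min break → 12 h 0 min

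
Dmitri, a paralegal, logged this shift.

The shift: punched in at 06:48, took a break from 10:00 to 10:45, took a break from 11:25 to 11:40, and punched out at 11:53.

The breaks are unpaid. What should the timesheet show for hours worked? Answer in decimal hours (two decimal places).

The shift: 06:48–11:53 = 5 h 5 min; less 60 min break → 4 h 5 min

4.08 hours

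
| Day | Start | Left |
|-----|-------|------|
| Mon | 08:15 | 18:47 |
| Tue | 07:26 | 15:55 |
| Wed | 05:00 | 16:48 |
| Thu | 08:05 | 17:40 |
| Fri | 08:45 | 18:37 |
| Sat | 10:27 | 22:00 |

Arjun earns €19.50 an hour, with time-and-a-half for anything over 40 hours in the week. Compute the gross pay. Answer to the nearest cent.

€1418.14

Mon: 08:15–18:47 = 10 h 32 min
Tue: 07:26–15:55 = 8 h 29 min
Wed: 05:00–16:48 = 11 h 48 min
Thu: 08:05–17:40 = 9 h 35 min
Fri: 08:45–18:37 = 9 h 52 min
Sat: 10:27–22:00 = 11 h 33 min
Total worked: 61 h 49 min = 3709 min.
Regular 40 h 0 min = 2400 min at €19.50/h; overtime 21 h 49 min = 1309 min at €29.25/h.
Pay = (2400 × €19.50 + 1309 × €29.25) ÷ 60 = €1418.14.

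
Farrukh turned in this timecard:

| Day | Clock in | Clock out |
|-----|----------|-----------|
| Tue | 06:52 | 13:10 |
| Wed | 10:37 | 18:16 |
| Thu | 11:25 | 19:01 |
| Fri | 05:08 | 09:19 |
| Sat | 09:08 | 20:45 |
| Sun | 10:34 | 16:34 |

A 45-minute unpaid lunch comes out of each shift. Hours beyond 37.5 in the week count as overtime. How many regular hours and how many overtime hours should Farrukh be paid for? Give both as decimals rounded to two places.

Regular 37.50 hours, overtime 1.35 hours

Tue: 06:52–13:10 = 6 h 18 min; less 45 min break → 5 h 33 min
Wed: 10:37–18:16 = 7 h 39 min; less 45 min break → 6 h 54 min
Thu: 11:25–19:01 = 7 h 36 min; less 45 min break → 6 h 51 min
Fri: 05:08–09:19 = 4 h 11 min; less 45 min break → 3 h 26 min
Sat: 09:08–20:45 = 11 h 37 min; less 45 min break → 10 h 52 min
Sun: 10:34–16:34 = 6 h 0 min; less 45 min break → 5 h 15 min
Total worked: 38 h 51 min = 38.85 h.
Threshold 37.5 h → overtime 1 h 21 min, regular 37 h 30 min.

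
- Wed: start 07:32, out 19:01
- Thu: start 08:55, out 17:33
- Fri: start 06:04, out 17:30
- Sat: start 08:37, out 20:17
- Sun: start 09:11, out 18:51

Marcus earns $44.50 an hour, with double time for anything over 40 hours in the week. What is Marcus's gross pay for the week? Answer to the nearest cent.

$2926.62

Wed: 07:32–19:01 = 11 h 29 min
Thu: 08:55–17:33 = 8 h 38 min
Fri: 06:04–17:30 = 11 h 26 min
Sat: 08:37–20:17 = 11 h 40 min
Sun: 09:11–18:51 = 9 h 40 min
Total worked: 52 h 53 min = 3173 min.
Regular 40 h 0 min = 2400 min at $44.50/h; overtime 12 h 53 min = 773 min at $89.00/h.
Pay = (2400 × $44.50 + 773 × $89.00) ÷ 60 = $2926.62.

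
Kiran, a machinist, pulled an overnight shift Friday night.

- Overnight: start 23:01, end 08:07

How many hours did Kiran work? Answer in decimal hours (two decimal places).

Overnight: 23:01 → midnight = 0 h 59 min; midnight → 08:07 = 8 h 7 min; span 9 h 6 min

9.10 hours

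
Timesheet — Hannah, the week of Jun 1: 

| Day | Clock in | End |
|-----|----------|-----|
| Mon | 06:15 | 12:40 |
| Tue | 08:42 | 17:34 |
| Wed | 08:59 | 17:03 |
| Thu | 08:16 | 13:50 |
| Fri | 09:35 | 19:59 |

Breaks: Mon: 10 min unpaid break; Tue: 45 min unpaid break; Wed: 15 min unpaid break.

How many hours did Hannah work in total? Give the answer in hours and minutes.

Mon: 06:15–12:40 = 6 h 25 min; less 10 min break → 6 h 15 min
Tue: 08:42–17:34 = 8 h 52 min; less 45 min break → 8 h 7 min
Wed: 08:59–17:03 = 8 h 4 min; less 15 min break → 7 h 49 min
Thu: 08:16–13:50 = 5 h 34 min
Fri: 09:35–19:59 = 10 h 24 min
Total: 6 h 15 min + 8 h 7 min + 7 h 49 min + 5 h 34 min + 10 h 24 min = 38 h 9 min.

38 h 9 min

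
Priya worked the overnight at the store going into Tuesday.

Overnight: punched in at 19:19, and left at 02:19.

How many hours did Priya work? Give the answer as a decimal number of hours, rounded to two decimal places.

Overnight: 19:19 → midnight = 4 h 41 min; midnight → 02:19 = 2 h 19 min; span 7 h 0 min

7.00 hours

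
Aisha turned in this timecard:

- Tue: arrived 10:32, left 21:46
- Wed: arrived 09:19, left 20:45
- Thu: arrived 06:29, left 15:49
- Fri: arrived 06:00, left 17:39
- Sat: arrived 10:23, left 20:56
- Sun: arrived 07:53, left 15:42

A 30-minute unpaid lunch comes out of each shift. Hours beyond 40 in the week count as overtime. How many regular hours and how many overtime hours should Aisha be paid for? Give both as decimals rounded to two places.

Regular 40.00 hours, overtime 19.02 hours

Tue: 10:32–21:46 = 11 h 14 min; less 30 min break → 10 h 44 min
Wed: 09:19–20:45 = 11 h 26 min; less 30 min break → 10 h 56 min
Thu: 06:29–15:49 = 9 h 20 min; less 30 min break → 8 h 50 min
Fri: 06:00–17:39 = 11 h 39 min; less 30 min break → 11 h 9 min
Sat: 10:23–20:56 = 10 h 33 min; less 30 min break → 10 h 3 min
Sun: 07:53–15:42 = 7 h 49 min; less 30 min break → 7 h 19 min
Total worked: 59 h 1 min = 59.02 h.
Threshold 40 h → overtime 19 h 1 min, regular 40 h 0 min.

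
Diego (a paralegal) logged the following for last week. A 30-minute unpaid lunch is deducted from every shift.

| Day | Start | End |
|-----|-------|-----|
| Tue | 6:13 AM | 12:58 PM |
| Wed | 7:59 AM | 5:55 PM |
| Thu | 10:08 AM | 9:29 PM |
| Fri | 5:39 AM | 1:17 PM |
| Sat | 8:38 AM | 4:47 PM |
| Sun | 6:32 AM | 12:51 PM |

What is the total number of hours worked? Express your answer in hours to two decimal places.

Tue: 6:13 AM–12:58 PM = 6 h 45 min; less 30 min break → 6 h 15 min
Wed: 7:59 AM–5:55 PM = 9 h 56 min; less 30 min break → 9 h 26 min
Thu: 10:08 AM–9:29 PM = 11 h 21 min; less 30 min break → 10 h 51 min
Fri: 5:39 AM–1:17 PM = 7 h 38 min; less 30 min break → 7 h 8 min
Sat: 8:38 AM–4:47 PM = 8 h 9 min; less 30 min break → 7 h 39 min
Sun: 6:32 AM–12:51 PM = 6 h 19 min; less 30 min break → 5 h 49 min
Total: 6 h 15 min + 9 h 26 min + 10 h 51 min + 7 h 8 min + 7 h 39 min + 5 h 49 min = 47 h 8 min.

47.13 hours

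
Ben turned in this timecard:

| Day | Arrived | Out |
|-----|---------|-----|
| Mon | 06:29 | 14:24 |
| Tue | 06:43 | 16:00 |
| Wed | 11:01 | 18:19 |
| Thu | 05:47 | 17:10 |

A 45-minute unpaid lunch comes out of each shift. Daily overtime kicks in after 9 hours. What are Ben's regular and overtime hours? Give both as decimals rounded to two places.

Mon: 06:29–14:24 = 7 h 55 min; less 45 min break → 7 h 10 min
Tue: 06:43–16:00 = 9 h 17 min; less 45 min break → 8 h 32 min
Wed: 11:01–18:19 = 7 h 18 min; less 45 min break → 6 h 33 min
Thu: 05:47–17:10 = 11 h 23 min; less 45 min break → 10 h 38 min
Mon reg 7 h 10 min / OT 0 h 0 min; Tue reg 8 h 32 min / OT 0 h 0 min; Wed reg 6 h 33 min / OT 0 h 0 min; Thu reg 9 h 0 min / OT 1 h 38 min.
Totals: regular 31 h 15 min, overtime 1 h 38 min.

Regular 31.25 hours, overtime 1.63 hours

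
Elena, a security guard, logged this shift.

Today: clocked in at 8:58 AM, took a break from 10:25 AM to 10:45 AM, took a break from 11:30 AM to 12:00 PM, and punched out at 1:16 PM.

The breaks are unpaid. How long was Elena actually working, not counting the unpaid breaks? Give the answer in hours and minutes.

Today: 8:58 AM–1:16 PM = 4 h 18 min; less 50 min break → 3 h 28 min

3 h 28 min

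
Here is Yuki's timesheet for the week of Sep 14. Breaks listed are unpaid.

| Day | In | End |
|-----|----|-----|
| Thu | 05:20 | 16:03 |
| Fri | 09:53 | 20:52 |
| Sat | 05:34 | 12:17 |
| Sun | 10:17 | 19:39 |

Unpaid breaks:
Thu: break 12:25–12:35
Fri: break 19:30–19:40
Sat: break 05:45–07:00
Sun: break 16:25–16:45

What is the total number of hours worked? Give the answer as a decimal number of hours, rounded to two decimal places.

35.87 hours

Thu: 05:20–16:03 = 10 h 43 min; less 10 min break → 10 h 33 min
Fri: 09:53–20:52 = 10 h 59 min; less 10 min break → 10 h 49 min
Sat: 05:34–12:17 = 6 h 43 min; less 75 min break → 5 h 28 min
Sun: 10:17–19:39 = 9 h 22 min; less 20 min break → 9 h 2 min
Total: 10 h 33 min + 10 h 49 min + 5 h 28 min + 9 h 2 min = 35 h 52 min.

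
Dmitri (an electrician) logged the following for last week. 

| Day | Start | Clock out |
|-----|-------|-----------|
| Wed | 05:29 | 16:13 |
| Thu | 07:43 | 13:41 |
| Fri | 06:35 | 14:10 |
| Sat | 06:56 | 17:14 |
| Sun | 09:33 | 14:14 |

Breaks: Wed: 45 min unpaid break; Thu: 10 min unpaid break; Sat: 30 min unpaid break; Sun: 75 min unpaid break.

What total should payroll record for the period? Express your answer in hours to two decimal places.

Wed: 05:29–16:13 = 10 h 44 min; less 45 min break → 9 h 59 min
Thu: 07:43–13:41 = 5 h 58 min; less 10 min break → 5 h 48 min
Fri: 06:35–14:10 = 7 h 35 min
Sat: 06:56–17:14 = 10 h 18 min; less 30 min break → 9 h 48 min
Sun: 09:33–14:14 = 4 h 41 min; less 75 min break → 3 h 26 min
Total: 9 h 59 min + 5 h 48 min + 7 h 35 min + 9 h 48 min + 3 h 26 min = 36 h 36 min.

36.60 hours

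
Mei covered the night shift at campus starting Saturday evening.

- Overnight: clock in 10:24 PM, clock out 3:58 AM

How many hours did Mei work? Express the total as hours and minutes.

5 h 34 min

Overnight: 10:24 PM → midnight = 1 h 36 min; midnight → 3:58 AM = 3 h 58 min; span 5 h 34 min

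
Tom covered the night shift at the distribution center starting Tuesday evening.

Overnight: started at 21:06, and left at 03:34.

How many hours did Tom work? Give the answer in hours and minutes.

Overnight: 21:06 → midnight = 2 h 54 min; midnight → 03:34 = 3 h 34 min; span 6 h 28 min

6 h 28 min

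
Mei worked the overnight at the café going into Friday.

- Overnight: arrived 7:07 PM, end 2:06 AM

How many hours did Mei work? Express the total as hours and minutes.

6 h 59 min

Overnight: 7:07 PM → midnight = 4 h 53 min; midnight → 2:06 AM = 2 h 6 min; span 6 h 59 min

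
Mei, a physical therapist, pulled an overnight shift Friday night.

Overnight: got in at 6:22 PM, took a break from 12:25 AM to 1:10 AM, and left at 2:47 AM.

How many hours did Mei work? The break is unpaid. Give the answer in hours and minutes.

7 h 40 min

Overnight: 6:22 PM → midnight = 5 h 38 min; midnight → 2:47 AM = 2 h 47 min; span 8 h 25 min; less 45 min break → 7 h 40 min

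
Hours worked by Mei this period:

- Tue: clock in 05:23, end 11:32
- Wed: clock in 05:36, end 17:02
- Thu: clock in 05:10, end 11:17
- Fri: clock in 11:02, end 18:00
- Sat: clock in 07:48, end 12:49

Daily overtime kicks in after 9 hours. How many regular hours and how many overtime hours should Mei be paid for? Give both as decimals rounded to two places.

Regular 33.25 hours, overtime 2.43 hours

Tue: 05:23–11:32 = 6 h 9 min
Wed: 05:36–17:02 = 11 h 26 min
Thu: 05:10–11:17 = 6 h 7 min
Fri: 11:02–18:00 = 6 h 58 min
Sat: 07:48–12:49 = 5 h 1 min
Tue reg 6 h 9 min / OT 0 h 0 min; Wed reg 9 h 0 min / OT 2 h 26 min; Thu reg 6 h 7 min / OT 0 h 0 min; Fri reg 6 h 58 min / OT 0 h 0 min; Sat reg 5 h 1 min / OT 0 h 0 min.
Totals: regular 33 h 15 min, overtime 2 h 26 min.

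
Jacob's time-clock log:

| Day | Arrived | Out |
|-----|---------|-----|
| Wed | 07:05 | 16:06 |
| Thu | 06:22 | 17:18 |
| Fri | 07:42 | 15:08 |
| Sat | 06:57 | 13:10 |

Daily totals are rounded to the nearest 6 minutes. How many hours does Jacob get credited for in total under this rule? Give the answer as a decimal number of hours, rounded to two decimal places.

Wed: 07:05–16:06 = 9 h 1 min → rounds to 9 h 0 min
Thu: 06:22–17:18 = 10 h 56 min → rounds to 10 h 54 min
Fri: 07:42–15:08 = 7 h 26 min → rounds to 7 h 24 min
Sat: 06:57–13:10 = 6 h 13 min → rounds to 6 h 12 min
Total credited: 33 h 30 min.

33.50 hours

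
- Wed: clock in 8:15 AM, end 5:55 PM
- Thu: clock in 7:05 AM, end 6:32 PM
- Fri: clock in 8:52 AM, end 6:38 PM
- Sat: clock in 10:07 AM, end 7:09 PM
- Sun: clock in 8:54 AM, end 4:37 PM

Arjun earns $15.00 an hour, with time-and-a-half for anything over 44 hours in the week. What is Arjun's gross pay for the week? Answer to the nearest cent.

Wed: 8:15 AM–5:55 PM = 9 h 40 min
Thu: 7:05 AM–6:32 PM = 11 h 27 min
Fri: 8:52 AM–6:38 PM = 9 h 46 min
Sat: 10:07 AM–7:09 PM = 9 h 2 min
Sun: 8:54 AM–4:37 PM = 7 h 43 min
Total worked: 47 h 38 min = 2858 min.
Regular 44 h 0 min = 2640 min at $15.00/h; overtime 3 h 38 min = 218 min at $22.50/h.
Pay = (2640 × $15.00 + 218 × $22.50) ÷ 60 = $741.75.

$741.75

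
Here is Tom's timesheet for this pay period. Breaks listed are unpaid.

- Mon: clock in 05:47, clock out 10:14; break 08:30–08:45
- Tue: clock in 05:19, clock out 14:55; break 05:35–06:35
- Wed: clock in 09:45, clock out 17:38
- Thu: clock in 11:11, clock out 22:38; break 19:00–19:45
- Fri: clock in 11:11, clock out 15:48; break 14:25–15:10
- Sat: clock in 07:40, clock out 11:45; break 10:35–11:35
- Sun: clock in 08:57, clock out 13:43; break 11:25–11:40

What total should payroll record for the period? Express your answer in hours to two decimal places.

42.85 hours

Mon: 05:47–10:14 = 4 h 27 min; less 15 min break → 4 h 12 min
Tue: 05:19–14:55 = 9 h 36 min; less 60 min break → 8 h 36 min
Wed: 09:45–17:38 = 7 h 53 min
Thu: 11:11–22:38 = 11 h 27 min; less 45 min break → 10 h 42 min
Fri: 11:11–15:48 = 4 h 37 min; less 45 min break → 3 h 52 min
Sat: 07:40–11:45 = 4 h 5 min; less 60 min break → 3 h 5 min
Sun: 08:57–13:43 = 4 h 46 min; less 15 min break → 4 h 31 min
Total: 4 h 12 min + 8 h 36 min + 7 h 53 min + 10 h 42 min + 3 h 52 min + 3 h 5 min + 4 h 31 min = 42 h 51 min.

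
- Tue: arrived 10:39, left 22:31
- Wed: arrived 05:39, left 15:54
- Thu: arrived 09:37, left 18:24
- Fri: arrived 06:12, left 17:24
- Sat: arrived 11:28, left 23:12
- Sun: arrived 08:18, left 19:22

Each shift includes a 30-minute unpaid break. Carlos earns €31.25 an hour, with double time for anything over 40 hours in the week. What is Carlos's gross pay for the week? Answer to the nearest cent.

Tue: 10:39–22:31 = 11 h 52 min; less 30 min break → 11 h 22 min
Wed: 05:39–15:54 = 10 h 15 min; less 30 min break → 9 h 45 min
Thu: 09:37–18:24 = 8 h 47 min; less 30 min break → 8 h 17 min
Fri: 06:12–17:24 = 11 h 12 min; less 30 min break → 10 h 42 min
Sat: 11:28–23:12 = 11 h 44 min; less 30 min break → 11 h 14 min
Sun: 08:18–19:22 = 11 h 4 min; less 30 min break → 10 h 34 min
Total worked: 61 h 54 min = 3714 min.
Regular 40 h 0 min = 2400 min at €31.25/h; overtime 21 h 54 min = 1314 min at €62.50/h.
Pay = (2400 × €31.25 + 1314 × €62.50) ÷ 60 = €2618.75.

€2618.75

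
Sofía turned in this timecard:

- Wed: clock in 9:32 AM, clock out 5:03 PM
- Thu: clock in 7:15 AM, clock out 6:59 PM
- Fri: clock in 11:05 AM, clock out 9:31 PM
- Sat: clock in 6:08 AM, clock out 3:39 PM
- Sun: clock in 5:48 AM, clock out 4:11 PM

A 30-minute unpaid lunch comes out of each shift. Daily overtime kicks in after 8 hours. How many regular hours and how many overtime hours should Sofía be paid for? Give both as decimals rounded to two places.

Regular 39.02 hours, overtime 8.07 hours

Wed: 9:32 AM–5:03 PM = 7 h 31 min; less 30 min break → 7 h 1 min
Thu: 7:15 AM–6:59 PM = 11 h 44 min; less 30 min break → 11 h 14 min
Fri: 11:05 AM–9:31 PM = 10 h 26 min; less 30 min break → 9 h 56 min
Sat: 6:08 AM–3:39 PM = 9 h 31 min; less 30 min break → 9 h 1 min
Sun: 5:48 AM–4:11 PM = 10 h 23 min; less 30 min break → 9 h 53 min
Wed reg 7 h 1 min / OT 0 h 0 min; Thu reg 8 h 0 min / OT 3 h 14 min; Fri reg 8 h 0 min / OT 1 h 56 min; Sat reg 8 h 0 min / OT 1 h 1 min; Sun reg 8 h 0 min / OT 1 h 53 min.
Totals: regular 39 h 1 min, overtime 8 h 4 min.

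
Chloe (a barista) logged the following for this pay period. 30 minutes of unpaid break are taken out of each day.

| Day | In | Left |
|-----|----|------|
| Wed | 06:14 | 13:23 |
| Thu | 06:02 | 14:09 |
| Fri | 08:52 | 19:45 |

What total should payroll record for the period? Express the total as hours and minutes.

Wed: 06:14–13:23 = 7 h 9 min; less 30 min break → 6 h 39 min
Thu: 06:02–14:09 = 8 h 7 min; less 30 min break → 7 h 37 min
Fri: 08:52–19:45 = 10 h 53 min; less 30 min break → 10 h 23 min
Total: 6 h 39 min + 7 h 37 min + 10 h 23 min = 24 h 39 min.

24 h 39 min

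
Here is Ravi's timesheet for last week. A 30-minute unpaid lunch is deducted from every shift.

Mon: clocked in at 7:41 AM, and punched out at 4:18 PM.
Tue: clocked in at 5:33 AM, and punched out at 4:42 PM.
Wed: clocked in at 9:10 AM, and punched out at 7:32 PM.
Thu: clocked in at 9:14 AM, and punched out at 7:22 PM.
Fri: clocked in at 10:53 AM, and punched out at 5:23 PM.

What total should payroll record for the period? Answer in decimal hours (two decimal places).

44.27 hours

Mon: 7:41 AM–4:18 PM = 8 h 37 min; less 30 min break → 8 h 7 min
Tue: 5:33 AM–4:42 PM = 11 h 9 min; less 30 min break → 10 h 39 min
Wed: 9:10 AM–7:32 PM = 10 h 22 min; less 30 min break → 9 h 52 min
Thu: 9:14 AM–7:22 PM = 10 h 8 min; less 30 min break → 9 h 38 min
Fri: 10:53 AM–5:23 PM = 6 h 30 min; less 30 min break → 6 h 0 min
Total: 8 h 7 min + 10 h 39 min + 9 h 52 min + 9 h 38 min + 6 h 0 min = 44 h 16 min.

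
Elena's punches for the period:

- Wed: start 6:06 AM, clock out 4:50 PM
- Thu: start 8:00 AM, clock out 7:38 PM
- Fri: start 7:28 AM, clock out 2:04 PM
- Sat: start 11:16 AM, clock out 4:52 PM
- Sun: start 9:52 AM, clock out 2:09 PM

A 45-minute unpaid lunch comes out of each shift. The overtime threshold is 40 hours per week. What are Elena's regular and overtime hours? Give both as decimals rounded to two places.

Regular 35.10 hours, overtime 0.00 hours

Wed: 6:06 AM–4:50 PM = 10 h 44 min; less 45 min break → 9 h 59 min
Thu: 8:00 AM–7:38 PM = 11 h 38 min; less 45 min break → 10 h 53 min
Fri: 7:28 AM–2:04 PM = 6 h 36 min; less 45 min break → 5 h 51 min
Sat: 11:16 AM–4:52 PM = 5 h 36 min; less 45 min break → 4 h 51 min
Sun: 9:52 AM–2:09 PM = 4 h 17 min; less 45 min break → 3 h 32 min
Total worked: 35 h 6 min = 35.10 h.
Threshold 40 h → overtime 0 h 0 min, regular 35 h 6 min.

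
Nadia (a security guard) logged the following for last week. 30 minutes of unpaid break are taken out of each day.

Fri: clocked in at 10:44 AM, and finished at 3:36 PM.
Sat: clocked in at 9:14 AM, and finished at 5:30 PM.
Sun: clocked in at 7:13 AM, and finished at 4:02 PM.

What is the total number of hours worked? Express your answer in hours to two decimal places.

20.45 hours

Fri: 10:44 AM–3:36 PM = 4 h 52 min; less 30 min break → 4 h 22 min
Sat: 9:14 AM–5:30 PM = 8 h 16 min; less 30 min break → 7 h 46 min
Sun: 7:13 AM–4:02 PM = 8 h 49 min; less 30 min break → 8 h 19 min
Total: 4 h 22 min + 7 h 46 min + 8 h 19 min = 20 h 27 min.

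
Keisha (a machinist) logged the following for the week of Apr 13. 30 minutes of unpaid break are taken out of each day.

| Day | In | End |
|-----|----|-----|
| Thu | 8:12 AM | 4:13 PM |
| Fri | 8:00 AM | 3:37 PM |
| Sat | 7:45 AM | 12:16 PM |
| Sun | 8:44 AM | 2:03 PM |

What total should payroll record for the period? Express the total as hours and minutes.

Thu: 8:12 AM–4:13 PM = 8 h 1 min; less 30 min break → 7 h 31 min
Fri: 8:00 AM–3:37 PM = 7 h 37 min; less 30 min break → 7 h 7 min
Sat: 7:45 AM–12:16 PM = 4 h 31 min; less 30 min break → 4 h 1 min
Sun: 8:44 AM–2:03 PM = 5 h 19 min; less 30 min break → 4 h 49 min
Total: 7 h 31 min + 7 h 7 min + 4 h 1 min + 4 h 49 min = 23 h 28 min.

23 h 28 min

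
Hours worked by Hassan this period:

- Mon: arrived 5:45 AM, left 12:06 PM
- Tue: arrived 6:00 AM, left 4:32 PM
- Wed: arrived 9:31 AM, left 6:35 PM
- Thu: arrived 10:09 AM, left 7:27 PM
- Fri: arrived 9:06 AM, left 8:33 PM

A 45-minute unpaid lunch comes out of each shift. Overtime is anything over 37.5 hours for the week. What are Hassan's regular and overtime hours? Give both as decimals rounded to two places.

Mon: 5:45 AM–12:06 PM = 6 h 21 min; less 45 min break → 5 h 36 min
Tue: 6:00 AM–4:32 PM = 10 h 32 min; less 45 min break → 9 h 47 min
Wed: 9:31 AM–6:35 PM = 9 h 4 min; less 45 min break → 8 h 19 min
Thu: 10:09 AM–7:27 PM = 9 h 18 min; less 45 min break → 8 h 33 min
Fri: 9:06 AM–8:33 PM = 11 h 27 min; less 45 min break → 10 h 42 min
Total worked: 42 h 57 min = 42.95 h.
Threshold 37.5 h → overtime 5 h 27 min, regular 37 h 30 min.

Regular 37.50 hours, overtime 5.45 hours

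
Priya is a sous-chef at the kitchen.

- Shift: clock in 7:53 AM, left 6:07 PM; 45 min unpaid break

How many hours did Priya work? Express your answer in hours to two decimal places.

Shift: 7:53 AM–6:07 PM = 10 h 14 min; less 45 min break → 9 h 29 min

9.48 hours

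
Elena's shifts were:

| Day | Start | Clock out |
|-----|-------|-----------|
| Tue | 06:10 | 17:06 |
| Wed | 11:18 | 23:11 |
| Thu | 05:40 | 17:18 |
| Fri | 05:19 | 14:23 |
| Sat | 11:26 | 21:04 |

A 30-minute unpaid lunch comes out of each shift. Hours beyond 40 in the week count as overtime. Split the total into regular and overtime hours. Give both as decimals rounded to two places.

Regular 40.00 hours, overtime 10.65 hours

Tue: 06:10–17:06 = 10 h 56 min; less 30 min break → 10 h 26 min
Wed: 11:18–23:11 = 11 h 53 min; less 30 min break → 11 h 23 min
Thu: 05:40–17:18 = 11 h 38 min; less 30 min break → 11 h 8 min
Fri: 05:19–14:23 = 9 h 4 min; less 30 min break → 8 h 34 min
Sat: 11:26–21:04 = 9 h 38 min; less 30 min break → 9 h 8 min
Total worked: 50 h 39 min = 50.65 h.
Threshold 40 h → overtime 10 h 39 min, regular 40 h 0 min.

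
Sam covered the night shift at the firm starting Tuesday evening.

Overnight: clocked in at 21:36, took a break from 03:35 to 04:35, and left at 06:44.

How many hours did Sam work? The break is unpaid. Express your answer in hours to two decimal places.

8.13 hours

Overnight: 21:36 → midnight = 2 h 24 min; midnight → 06:44 = 6 h 44 min; span 9 h 8 min; less 60 min break → 8 h 8 min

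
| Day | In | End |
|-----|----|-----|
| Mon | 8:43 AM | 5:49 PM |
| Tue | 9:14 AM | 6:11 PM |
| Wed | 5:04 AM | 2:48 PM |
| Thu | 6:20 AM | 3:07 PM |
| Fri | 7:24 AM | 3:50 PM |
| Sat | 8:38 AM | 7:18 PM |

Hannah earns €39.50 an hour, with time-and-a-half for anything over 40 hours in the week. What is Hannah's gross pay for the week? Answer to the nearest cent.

Mon: 8:43 AM–5:49 PM = 9 h 6 min
Tue: 9:14 AM–6:11 PM = 8 h 57 min
Wed: 5:04 AM–2:48 PM = 9 h 44 min
Thu: 6:20 AM–3:07 PM = 8 h 47 min
Fri: 7:24 AM–3:50 PM = 8 h 26 min
Sat: 8:38 AM–7:18 PM = 10 h 40 min
Total worked: 55 h 40 min = 3340 min.
Regular 40 h 0 min = 2400 min at €39.50/h; overtime 15 h 40 min = 940 min at €59.25/h.
Pay = (2400 × €39.50 + 940 × €59.25) ÷ 60 = €2508.25.

€2508.25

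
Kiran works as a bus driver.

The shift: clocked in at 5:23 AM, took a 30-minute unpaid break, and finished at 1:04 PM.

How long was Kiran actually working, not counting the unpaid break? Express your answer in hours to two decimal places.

7.18 hours

The shift: 5:23 AM–1:04 PM = 7 h 41 min; less 30 min break → 7 h 11 min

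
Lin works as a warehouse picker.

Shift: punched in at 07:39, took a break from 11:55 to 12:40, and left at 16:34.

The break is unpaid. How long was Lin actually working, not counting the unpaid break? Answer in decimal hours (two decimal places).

Shift: 07:39–16:34 = 8 h 55 min; less 45 min break → 8 h 10 min

8.17 hours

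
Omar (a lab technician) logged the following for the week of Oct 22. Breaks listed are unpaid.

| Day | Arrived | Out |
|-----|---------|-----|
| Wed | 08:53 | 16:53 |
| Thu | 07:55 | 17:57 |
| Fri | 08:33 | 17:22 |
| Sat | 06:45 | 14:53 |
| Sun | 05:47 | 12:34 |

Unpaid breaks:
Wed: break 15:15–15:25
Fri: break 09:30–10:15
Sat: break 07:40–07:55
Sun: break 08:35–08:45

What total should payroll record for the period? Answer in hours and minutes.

Wed: 08:53–16:53 = 8 h 0 min; less 10 min break → 7 h 50 min
Thu: 07:55–17:57 = 10 h 2 min
Fri: 08:33–17:22 = 8 h 49 min; less 45 min break → 8 h 4 min
Sat: 06:45–14:53 = 8 h 8 min; less 15 min break → 7 h 53 min
Sun: 05:47–12:34 = 6 h 47 min; less 10 min break → 6 h 37 min
Total: 7 h 50 min + 10 h 2 min + 8 h 4 min + 7 h 53 min + 6 h 37 min = 40 h 26 min.

40 h 26 min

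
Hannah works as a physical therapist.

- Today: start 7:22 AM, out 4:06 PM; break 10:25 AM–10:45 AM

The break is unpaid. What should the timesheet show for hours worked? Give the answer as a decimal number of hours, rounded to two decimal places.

8.40 hours

Today: 7:22 AM–4:06 PM = 8 h 44 min; less 20 min break → 8 h 24 min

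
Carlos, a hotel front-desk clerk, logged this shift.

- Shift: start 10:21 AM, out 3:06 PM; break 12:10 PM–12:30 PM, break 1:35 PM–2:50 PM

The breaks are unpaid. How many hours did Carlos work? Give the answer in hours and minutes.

3 h 10 min

Shift: 10:21 AM–3:06 PM = 4 h 45 min; less 95 min break → 3 h 10 min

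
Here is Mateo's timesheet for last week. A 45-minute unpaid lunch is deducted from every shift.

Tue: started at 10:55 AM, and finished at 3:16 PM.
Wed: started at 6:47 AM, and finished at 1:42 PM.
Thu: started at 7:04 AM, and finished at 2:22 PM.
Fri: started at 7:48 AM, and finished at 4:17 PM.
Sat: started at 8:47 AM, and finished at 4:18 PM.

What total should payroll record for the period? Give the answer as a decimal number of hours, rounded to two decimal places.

30.82 hours

Tue: 10:55 AM–3:16 PM = 4 h 21 min; less 45 min break → 3 h 36 min
Wed: 6:47 AM–1:42 PM = 6 h 55 min; less 45 min break → 6 h 10 min
Thu: 7:04 AM–2:22 PM = 7 h 18 min; less 45 min break → 6 h 33 min
Fri: 7:48 AM–4:17 PM = 8 h 29 min; less 45 min break → 7 h 44 min
Sat: 8:47 AM–4:18 PM = 7 h 31 min; less 45 min break → 6 h 46 min
Total: 3 h 36 min + 6 h 10 min + 6 h 33 min + 7 h 44 min + 6 h 46 min = 30 h 49 min.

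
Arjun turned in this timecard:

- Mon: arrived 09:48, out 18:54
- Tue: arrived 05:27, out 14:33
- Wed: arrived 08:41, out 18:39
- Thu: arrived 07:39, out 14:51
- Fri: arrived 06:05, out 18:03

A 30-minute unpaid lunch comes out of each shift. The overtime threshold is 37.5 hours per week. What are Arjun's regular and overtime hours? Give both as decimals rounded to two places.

Regular 37.50 hours, overtime 7.33 hours

Mon: 09:48–18:54 = 9 h 6 min; less 30 min break → 8 h 36 min
Tue: 05:27–14:33 = 9 h 6 min; less 30 min break → 8 h 36 min
Wed: 08:41–18:39 = 9 h 58 min; less 30 min break → 9 h 28 min
Thu: 07:39–14:51 = 7 h 12 min; less 30 min break → 6 h 42 min
Fri: 06:05–18:03 = 11 h 58 min; less 30 min break → 11 h 28 min
Total worked: 44 h 50 min = 44.83 h.
Threshold 37.5 h → overtime 7 h 20 min, regular 37 h 30 min.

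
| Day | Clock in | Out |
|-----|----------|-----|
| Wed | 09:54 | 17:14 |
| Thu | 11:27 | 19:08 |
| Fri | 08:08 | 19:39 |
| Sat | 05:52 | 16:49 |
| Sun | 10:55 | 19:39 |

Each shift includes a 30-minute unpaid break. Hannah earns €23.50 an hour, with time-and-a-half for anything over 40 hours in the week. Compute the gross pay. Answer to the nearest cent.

€1071.01

Wed: 09:54–17:14 = 7 h 20 min; less 30 min break → 6 h 50 min
Thu: 11:27–19:08 = 7 h 41 min; less 30 min break → 7 h 11 min
Fri: 08:08–19:39 = 11 h 31 min; less 30 min break → 11 h 1 min
Sat: 05:52–16:49 = 10 h 57 min; less 30 min break → 10 h 27 min
Sun: 10:55–19:39 = 8 h 44 min; less 30 min break → 8 h 14 min
Total worked: 43 h 43 min = 2623 min.
Regular 40 h 0 min = 2400 min at €23.50/h; overtime 3 h 43 min = 223 min at €35.25/h.
Pay = (2400 × €23.50 + 223 × €35.25) ÷ 60 = €1071.01.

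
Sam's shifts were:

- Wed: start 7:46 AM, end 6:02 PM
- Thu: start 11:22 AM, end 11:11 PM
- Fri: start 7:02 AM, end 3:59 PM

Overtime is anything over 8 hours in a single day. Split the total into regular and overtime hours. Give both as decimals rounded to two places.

Wed: 7:46 AM–6:02 PM = 10 h 16 min
Thu: 11:22 AM–11:11 PM = 11 h 49 min
Fri: 7:02 AM–3:59 PM = 8 h 57 min
Wed reg 8 h 0 min / OT 2 h 16 min; Thu reg 8 h 0 min / OT 3 h 49 min; Fri reg 8 h 0 min / OT 0 h 57 min.
Totals: regular 24 h 0 min, overtime 7 h 2 min.

Regular 24.00 hours, overtime 7.03 hours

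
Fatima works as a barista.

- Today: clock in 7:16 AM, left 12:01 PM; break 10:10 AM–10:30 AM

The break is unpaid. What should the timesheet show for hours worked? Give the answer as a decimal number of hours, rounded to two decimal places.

4.42 hours

Today: 7:16 AM–12:01 PM = 4 h 45 min; less 20 min break → 4 h 25 min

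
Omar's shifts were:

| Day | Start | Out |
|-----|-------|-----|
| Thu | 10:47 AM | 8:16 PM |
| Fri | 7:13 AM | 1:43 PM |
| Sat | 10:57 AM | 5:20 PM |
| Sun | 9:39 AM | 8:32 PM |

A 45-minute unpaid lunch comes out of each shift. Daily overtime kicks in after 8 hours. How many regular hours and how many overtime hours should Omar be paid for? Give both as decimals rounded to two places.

Regular 27.38 hours, overtime 2.87 hours

Thu: 10:47 AM–8:16 PM = 9 h 29 min; less 45 min break → 8 h 44 min
Fri: 7:13 AM–1:43 PM = 6 h 30 min; less 45 min break → 5 h 45 min
Sat: 10:57 AM–5:20 PM = 6 h 23 min; less 45 min break → 5 h 38 min
Sun: 9:39 AM–8:32 PM = 10 h 53 min; less 45 min break → 10 h 8 min
Thu reg 8 h 0 min / OT 0 h 44 min; Fri reg 5 h 45 min / OT 0 h 0 min; Sat reg 5 h 38 min / OT 0 h 0 min; Sun reg 8 h 0 min / OT 2 h 8 min.
Totals: regular 27 h 23 min, overtime 2 h 52 min.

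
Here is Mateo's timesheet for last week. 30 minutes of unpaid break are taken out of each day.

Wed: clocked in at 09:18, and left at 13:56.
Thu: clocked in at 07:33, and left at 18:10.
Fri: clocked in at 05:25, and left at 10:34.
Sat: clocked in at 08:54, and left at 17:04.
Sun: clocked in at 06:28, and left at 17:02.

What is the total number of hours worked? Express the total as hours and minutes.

Wed: 09:18–13:56 = 4 h 38 min; less 30 min break → 4 h 8 min
Thu: 07:33–18:10 = 10 h 37 min; less 30 min break → 10 h 7 min
Fri: 05:25–10:34 = 5 h 9 min; less 30 min break → 4 h 39 min
Sat: 08:54–17:04 = 8 h 10 min; less 30 min break → 7 h 40 min
Sun: 06:28–17:02 = 10 h 34 min; less 30 min break → 10 h 4 min
Total: 4 h 8 min + 10 h 7 min + 4 h 39 min + 7 h 40 min + 10 h 4 min = 36 h 38 min.

36 h 38 min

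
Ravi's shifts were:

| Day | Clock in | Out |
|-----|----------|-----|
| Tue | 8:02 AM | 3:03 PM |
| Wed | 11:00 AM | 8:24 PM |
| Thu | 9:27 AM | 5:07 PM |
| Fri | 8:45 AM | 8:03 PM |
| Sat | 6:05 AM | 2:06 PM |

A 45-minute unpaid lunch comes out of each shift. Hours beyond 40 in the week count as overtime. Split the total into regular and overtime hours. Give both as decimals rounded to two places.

Tue: 8:02 AM–3:03 PM = 7 h 1 min; less 45 min break → 6 h 16 min
Wed: 11:00 AM–8:24 PM = 9 h 24 min; less 45 min break → 8 h 39 min
Thu: 9:27 AM–5:07 PM = 7 h 40 min; less 45 min break → 6 h 55 min
Fri: 8:45 AM–8:03 PM = 11 h 18 min; less 45 min break → 10 h 33 min
Sat: 6:05 AM–2:06 PM = 8 h 1 min; less 45 min break → 7 h 16 min
Total worked: 39 h 39 min = 39.65 h.
Threshold 40 h → overtime 0 h 0 min, regular 39 h 39 min.

Regular 39.65 hours, overtime 0.00 hours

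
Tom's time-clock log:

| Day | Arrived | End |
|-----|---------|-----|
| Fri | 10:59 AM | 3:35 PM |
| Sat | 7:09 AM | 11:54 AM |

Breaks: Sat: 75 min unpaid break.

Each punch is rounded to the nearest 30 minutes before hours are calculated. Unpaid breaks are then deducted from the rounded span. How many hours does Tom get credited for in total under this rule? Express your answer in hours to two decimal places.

8.25 hours

Fri: in 10:59 AM→11:00 AM, out 3:35 PM→3:30 PM; 4 h 30 min
Sat: in 7:09 AM→7:00 AM, out 11:54 AM→12:00 PM; 5 h 0 min − 75 min = 3 h 45 min
Total credited: 8 h 15 min.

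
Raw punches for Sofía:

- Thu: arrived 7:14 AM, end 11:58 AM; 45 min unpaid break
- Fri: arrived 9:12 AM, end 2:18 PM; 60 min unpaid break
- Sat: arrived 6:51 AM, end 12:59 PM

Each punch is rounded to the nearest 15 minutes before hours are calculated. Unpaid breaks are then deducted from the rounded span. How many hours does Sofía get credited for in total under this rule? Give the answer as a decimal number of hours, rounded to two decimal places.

14.25 hours

Thu: in 7:14 AM→7:15 AM, out 11:58 AM→12:00 PM; 4 h 45 min − 45 min = 4 h 0 min
Fri: in 9:12 AM→9:15 AM, out 2:18 PM→2:15 PM; 5 h 0 min − 60 min = 4 h 0 min
Sat: in 6:51 AM→6:45 AM, out 12:59 PM→1:00 PM; 6 h 15 min
Total credited: 14 h 15 min.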